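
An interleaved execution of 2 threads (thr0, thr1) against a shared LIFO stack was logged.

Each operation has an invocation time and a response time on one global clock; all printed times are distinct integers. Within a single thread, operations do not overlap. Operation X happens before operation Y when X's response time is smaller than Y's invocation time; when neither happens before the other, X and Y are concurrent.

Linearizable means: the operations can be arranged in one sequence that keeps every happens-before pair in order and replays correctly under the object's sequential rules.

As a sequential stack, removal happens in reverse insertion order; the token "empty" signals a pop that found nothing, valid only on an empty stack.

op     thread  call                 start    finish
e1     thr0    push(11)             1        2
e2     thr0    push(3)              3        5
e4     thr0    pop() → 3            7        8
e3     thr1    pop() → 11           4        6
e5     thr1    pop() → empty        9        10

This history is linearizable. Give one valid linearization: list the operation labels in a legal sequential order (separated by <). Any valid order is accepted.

e1 < e3 < e2 < e4 < e5

after step 1 (e1 push(11)): stack <11>
after step 2 (e3 pop() → 11): stack <>
after step 3 (e2 push(3)): stack <3>
after step 4 (e4 pop() → 3): stack <>
after step 5 (e5 pop() → empty): stack <>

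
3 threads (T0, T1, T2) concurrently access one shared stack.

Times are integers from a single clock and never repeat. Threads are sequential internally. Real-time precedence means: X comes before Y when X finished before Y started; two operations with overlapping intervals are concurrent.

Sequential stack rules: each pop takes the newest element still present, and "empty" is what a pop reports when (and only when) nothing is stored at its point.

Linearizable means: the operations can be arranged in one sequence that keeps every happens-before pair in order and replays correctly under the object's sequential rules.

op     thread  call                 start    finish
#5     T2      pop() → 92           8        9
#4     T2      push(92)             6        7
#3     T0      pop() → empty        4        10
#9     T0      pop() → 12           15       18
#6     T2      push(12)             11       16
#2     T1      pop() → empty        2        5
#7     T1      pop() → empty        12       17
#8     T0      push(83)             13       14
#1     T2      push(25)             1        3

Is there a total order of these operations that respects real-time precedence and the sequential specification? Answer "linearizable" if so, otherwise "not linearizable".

events 1..9 are fine; event 10 — the response of #3 at time 10 — makes the prefix non-linearizable
every one of the 7 real-time-consistent orders over 5 completed stack ops fails the sequential spec
e.g. #1, #2, #3, #4, #5: illegal at step 2, since #2 pop() → empty cannot apply there
e.g. #1, #2, #4, #3, #5: illegal at step 2, since #2 pop() → empty cannot apply there

not linearizable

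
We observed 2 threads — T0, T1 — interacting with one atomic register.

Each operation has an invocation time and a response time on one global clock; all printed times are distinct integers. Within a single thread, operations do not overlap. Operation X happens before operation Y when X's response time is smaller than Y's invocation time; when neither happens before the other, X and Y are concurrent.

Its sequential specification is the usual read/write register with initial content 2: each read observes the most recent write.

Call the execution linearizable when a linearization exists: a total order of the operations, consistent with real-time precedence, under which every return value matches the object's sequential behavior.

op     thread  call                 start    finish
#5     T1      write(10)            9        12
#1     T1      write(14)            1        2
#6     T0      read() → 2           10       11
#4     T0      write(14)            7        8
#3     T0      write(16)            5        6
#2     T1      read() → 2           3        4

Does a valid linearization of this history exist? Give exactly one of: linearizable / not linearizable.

not linearizable

through event 3 a valid linearization exists; event 4 (#2 responding at time 4) ends that
the completed operations (2 total) allow one real-time order; the atomic register replay rejects it
take #1, #2: step 2 already fails, because #2 read() → 2 cannot occur there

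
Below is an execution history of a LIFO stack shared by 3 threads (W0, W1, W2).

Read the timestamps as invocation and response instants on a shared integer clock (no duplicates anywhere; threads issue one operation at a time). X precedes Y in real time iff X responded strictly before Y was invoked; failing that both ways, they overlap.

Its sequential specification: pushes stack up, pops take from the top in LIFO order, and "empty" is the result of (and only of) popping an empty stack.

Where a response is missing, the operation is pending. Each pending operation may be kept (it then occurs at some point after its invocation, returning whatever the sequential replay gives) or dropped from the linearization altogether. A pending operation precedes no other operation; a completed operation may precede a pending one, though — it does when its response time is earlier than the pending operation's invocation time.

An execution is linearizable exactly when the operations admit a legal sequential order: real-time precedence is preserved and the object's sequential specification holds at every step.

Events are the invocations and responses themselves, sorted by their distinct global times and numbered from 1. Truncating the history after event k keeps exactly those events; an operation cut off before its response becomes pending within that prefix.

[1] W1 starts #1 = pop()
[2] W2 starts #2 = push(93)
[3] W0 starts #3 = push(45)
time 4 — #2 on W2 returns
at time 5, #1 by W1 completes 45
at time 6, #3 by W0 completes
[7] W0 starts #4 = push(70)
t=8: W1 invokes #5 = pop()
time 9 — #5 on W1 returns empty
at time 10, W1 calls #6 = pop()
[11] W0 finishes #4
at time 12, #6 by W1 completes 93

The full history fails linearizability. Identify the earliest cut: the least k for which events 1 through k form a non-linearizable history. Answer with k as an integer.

a valid linearization of events 1..8 exists, for instance #2, #3, #1:
step 1: #2 push(93) — stack <93>
step 2: #3 push(45) — stack <93,45>
step 3: #1 pop() → 45 — stack <93>
event 9 — #5's response, time 9 — after it, nothing linearizes
including or dropping the 1 pending operation (#4) in any combination fails
take #1, #2, #3, #5 (pending dropped): step 1 already fails, because #1 pop() → 45 cannot occur there
take #1, #3, #2, #5 (pending dropped): step 1 already fails, because #1 pop() → 45 cannot occur there

9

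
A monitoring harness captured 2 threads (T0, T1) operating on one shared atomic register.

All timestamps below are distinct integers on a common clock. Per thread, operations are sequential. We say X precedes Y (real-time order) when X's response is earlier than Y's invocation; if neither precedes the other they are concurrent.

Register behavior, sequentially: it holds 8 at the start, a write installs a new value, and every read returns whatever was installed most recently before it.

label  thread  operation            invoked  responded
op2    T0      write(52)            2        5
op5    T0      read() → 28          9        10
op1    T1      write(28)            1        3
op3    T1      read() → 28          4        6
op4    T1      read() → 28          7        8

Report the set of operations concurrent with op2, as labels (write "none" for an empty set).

op1, op3

concurrent with op2 ([2,5]): every op whose interval crosses 2..5
op1 [1,3]: concurrent
op3 [4,6]: concurrent
op4 [7,8]: after
op5 [9,10]: after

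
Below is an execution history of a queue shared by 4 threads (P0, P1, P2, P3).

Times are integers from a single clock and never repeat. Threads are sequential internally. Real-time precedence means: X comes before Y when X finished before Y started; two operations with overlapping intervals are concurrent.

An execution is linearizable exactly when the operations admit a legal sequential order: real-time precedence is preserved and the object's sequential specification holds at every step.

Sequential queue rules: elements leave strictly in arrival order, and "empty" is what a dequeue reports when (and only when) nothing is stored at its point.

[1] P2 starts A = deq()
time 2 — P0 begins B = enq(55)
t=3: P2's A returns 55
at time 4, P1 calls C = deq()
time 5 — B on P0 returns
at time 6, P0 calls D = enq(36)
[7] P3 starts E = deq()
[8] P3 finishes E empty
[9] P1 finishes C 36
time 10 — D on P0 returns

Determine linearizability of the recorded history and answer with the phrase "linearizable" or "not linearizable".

witness order: B, A, D, C, E
step 1: B enq(55) — queue <55>
step 2: A deq() → 55 — queue <>
step 3: D enq(36) — queue <36>
step 4: C deq() → 36 — queue <>
step 5: E deq() → empty — queue <>

linearizable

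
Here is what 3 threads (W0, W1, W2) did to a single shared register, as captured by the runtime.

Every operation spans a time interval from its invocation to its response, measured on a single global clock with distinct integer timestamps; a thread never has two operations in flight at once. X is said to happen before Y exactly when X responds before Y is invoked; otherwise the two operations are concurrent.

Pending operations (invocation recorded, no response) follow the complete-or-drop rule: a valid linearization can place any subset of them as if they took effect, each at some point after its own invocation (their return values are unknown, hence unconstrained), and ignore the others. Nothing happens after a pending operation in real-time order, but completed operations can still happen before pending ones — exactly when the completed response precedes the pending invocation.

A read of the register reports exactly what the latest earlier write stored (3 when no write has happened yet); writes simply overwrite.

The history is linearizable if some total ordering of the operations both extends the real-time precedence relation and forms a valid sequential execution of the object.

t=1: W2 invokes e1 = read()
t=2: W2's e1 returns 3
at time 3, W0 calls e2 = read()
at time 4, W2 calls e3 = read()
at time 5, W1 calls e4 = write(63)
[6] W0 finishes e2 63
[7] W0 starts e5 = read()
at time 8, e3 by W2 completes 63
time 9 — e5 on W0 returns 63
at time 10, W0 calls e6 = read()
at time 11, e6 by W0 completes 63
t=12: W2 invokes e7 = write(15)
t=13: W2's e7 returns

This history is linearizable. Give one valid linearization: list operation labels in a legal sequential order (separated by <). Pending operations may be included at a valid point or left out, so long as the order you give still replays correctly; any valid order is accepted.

after step 1 (e1 read() → 3): value 3
after step 2 (e4 write(63) (pending, included)): value 63
after step 3 (e2 read() → 63): value 63
after step 4 (e3 read() → 63): value 63
after step 5 (e5 read() → 63): value 63
after step 6 (e6 read() → 63): value 63
after step 7 (e7 write(15)): value 15

e1 < e4 < e2 < e3 < e5 < e6 < e7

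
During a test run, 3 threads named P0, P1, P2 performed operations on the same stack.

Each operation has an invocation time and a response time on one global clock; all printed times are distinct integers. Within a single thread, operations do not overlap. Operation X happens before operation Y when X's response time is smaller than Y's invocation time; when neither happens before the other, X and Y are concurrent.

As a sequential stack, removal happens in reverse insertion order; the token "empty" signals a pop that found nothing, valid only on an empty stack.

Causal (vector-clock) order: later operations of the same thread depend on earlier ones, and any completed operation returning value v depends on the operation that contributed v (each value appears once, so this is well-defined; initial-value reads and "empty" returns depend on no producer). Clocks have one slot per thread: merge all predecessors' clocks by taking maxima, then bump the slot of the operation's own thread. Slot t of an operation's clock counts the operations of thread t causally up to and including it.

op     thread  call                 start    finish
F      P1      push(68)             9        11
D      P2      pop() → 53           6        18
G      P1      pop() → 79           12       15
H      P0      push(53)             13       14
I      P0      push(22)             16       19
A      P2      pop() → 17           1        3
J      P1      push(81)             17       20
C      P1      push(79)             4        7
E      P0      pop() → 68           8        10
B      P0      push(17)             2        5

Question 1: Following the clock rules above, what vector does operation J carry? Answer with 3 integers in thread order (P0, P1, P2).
no predecessors for C (invoked 4): P1 increments from zero → (0, 1, 0)
no predecessors for B (invoked 2): P0 increments from zero → (1, 0, 0)
invoked at 9, F merges VC(C)=(0, 1, 0) and bumps P1's slot → (0, 2, 0)
invoked at 1, A merges VC(B)=(1, 0, 0) and bumps P2's slot → (1, 0, 1)
invoked at 12, G merges VC(C)=(0, 1, 0), VC(F)=(0, 2, 0) and bumps P1's slot → (0, 3, 0)
invoked at 17, J merges VC(G)=(0, 3, 0) and bumps P1's slot → (0, 4, 0)
invoked at 8, E merges VC(B)=(1, 0, 0), VC(F)=(0, 2, 0) and bumps P0's slot → (2, 2, 0)
invoked at 13, H merges VC(E)=(2, 2, 0) and bumps P0's slot → (3, 2, 0)
invoked at 16, I merges VC(H)=(3, 2, 0) and bumps P0's slot → (4, 2, 0)
invoked at 6, D merges VC(A)=(1, 0, 1), VC(H)=(3, 2, 0) and bumps P2's slot → (3, 2, 2)
target: VC(J) = (0, 4, 0)

(0, 4, 0)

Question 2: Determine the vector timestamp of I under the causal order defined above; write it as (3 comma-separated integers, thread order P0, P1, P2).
C, invoked 4, has no incoming edges; only P1's bump applies → (0, 1, 0)
B, invoked 2, has no incoming edges; only P0's bump applies → (1, 0, 0)
VC(F, invoked at 9): max of VC(C)=(0, 1, 0), then +1 on thread P1 → (0, 2, 0)
VC(A, invoked at 1): max of VC(B)=(1, 0, 0), then +1 on thread P2 → (1, 0, 1)
VC(G, invoked at 12): max of VC(C)=(0, 1, 0), VC(F)=(0, 2, 0), then +1 on thread P1 → (0, 3, 0)
VC(J, invoked at 17): max of VC(G)=(0, 3, 0), then +1 on thread P1 → (0, 4, 0)
VC(E, invoked at 8): max of VC(B)=(1, 0, 0), VC(F)=(0, 2, 0), then +1 on thread P0 → (2, 2, 0)
VC(H, invoked at 13): max of VC(E)=(2, 2, 0), then +1 on thread P0 → (3, 2, 0)
VC(I, invoked at 16): max of VC(H)=(3, 2, 0), then +1 on thread P0 → (4, 2, 0)
VC(D, invoked at 6): max of VC(A)=(1, 0, 1), VC(H)=(3, 2, 0), then +1 on thread P2 → (3, 2, 2)
target: VC(I) = (4, 2, 0)

(4, 2, 0)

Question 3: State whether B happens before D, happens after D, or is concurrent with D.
B spans [2,5], D spans [6,18]
resp(B)=5 < inv(D)=6

before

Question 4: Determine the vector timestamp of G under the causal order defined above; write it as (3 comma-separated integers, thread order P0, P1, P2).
C (invocation 4): nothing precedes it; P1's component alone gives (0, 1, 0)
B (invocation 2): nothing precedes it; P0's component alone gives (1, 0, 0)
F (invocation 9): componentwise max over VC(C)=(0, 1, 0), +1 at P1, giving (0, 2, 0)
A (invocation 1): componentwise max over VC(B)=(1, 0, 0), +1 at P2, giving (1, 0, 1)
G (invocation 12): componentwise max over VC(C)=(0, 1, 0), VC(F)=(0, 2, 0), +1 at P1, giving (0, 3, 0)
J (invocation 17): componentwise max over VC(G)=(0, 3, 0), +1 at P1, giving (0, 4, 0)
E (invocation 8): componentwise max over VC(B)=(1, 0, 0), VC(F)=(0, 2, 0), +1 at P0, giving (2, 2, 0)
H (invocation 13): componentwise max over VC(E)=(2, 2, 0), +1 at P0, giving (3, 2, 0)
I (invocation 16): componentwise max over VC(H)=(3, 2, 0), +1 at P0, giving (4, 2, 0)
D (invocation 6): componentwise max over VC(A)=(1, 0, 1), VC(H)=(3, 2, 0), +1 at P2, giving (3, 2, 2)
target: VC(G) = (0, 3, 0)

(0, 3, 0)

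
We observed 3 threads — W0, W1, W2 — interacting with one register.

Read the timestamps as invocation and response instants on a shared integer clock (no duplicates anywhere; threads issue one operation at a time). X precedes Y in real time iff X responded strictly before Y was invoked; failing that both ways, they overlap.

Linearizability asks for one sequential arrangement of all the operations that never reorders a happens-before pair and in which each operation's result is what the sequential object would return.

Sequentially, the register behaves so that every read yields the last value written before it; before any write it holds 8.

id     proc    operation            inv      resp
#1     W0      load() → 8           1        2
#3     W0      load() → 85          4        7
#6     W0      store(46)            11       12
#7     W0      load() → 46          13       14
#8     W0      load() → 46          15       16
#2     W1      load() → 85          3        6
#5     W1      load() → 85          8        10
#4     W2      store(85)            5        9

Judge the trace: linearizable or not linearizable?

witness order: #1, #4, #2, #3, #5, #6, #7, #8
1. #1 load() → 8, leaving value 8
2. #4 store(85), leaving value 85
3. #2 load() → 85, leaving value 85
4. #3 load() → 85, leaving value 85
5. #5 load() → 85, leaving value 85
6. #6 store(46), leaving value 46
7. #7 load() → 46, leaving value 46
8. #8 load() → 46, leaving value 46

linearizable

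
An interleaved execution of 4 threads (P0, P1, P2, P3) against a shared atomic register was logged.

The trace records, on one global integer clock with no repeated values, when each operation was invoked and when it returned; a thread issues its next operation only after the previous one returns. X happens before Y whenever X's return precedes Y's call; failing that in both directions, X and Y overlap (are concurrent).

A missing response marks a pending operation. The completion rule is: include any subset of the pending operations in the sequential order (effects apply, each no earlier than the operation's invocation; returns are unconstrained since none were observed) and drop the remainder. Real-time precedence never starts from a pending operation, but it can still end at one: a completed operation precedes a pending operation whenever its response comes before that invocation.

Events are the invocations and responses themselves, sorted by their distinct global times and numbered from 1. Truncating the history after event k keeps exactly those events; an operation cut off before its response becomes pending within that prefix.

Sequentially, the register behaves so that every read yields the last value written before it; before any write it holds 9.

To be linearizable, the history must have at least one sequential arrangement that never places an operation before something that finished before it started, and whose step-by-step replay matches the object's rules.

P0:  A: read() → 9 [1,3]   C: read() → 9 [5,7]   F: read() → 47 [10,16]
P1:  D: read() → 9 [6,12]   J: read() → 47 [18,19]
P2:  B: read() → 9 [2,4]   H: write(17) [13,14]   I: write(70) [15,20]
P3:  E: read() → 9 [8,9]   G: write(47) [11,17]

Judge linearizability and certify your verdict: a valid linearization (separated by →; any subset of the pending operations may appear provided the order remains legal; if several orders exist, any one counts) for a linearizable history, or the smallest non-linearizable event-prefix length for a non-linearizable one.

after step 1 (A read() → 9): value 9
after step 2 (B read() → 9): value 9
after step 3 (C read() → 9): value 9
after step 4 (D read() → 9): value 9
after step 5 (E read() → 9): value 9
after step 6 (H write(17)): value 17
after step 7 (G write(47)): value 47
after step 8 (F read() → 47): value 47
after step 9 (J read() → 47): value 47
after step 10 (I write(70)): value 70

linearizable — witness: A → B → C → D → E → H → G → F → J → I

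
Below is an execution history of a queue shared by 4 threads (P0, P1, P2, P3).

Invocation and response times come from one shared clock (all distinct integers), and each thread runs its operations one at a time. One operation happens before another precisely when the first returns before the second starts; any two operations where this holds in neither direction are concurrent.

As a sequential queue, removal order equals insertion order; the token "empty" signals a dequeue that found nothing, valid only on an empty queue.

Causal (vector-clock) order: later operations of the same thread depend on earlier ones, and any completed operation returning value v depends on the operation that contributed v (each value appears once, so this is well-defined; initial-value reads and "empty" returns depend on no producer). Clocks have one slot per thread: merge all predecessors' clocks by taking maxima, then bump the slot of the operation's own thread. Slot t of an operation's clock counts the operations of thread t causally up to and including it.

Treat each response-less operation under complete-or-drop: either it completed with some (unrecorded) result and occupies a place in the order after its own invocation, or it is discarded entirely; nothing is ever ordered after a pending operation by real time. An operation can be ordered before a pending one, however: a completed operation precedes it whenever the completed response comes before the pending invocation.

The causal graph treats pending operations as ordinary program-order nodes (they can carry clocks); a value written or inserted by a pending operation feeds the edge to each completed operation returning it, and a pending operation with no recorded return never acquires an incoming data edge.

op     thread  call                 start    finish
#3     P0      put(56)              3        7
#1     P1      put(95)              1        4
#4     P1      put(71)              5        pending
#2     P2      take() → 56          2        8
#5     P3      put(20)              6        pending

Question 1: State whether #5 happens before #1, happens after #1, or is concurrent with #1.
#5 spans [6,…), #1 spans [1,4]
resp(#1)=4 < inv(#5)=6

after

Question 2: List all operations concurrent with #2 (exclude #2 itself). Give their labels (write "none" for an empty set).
#2 spans [2,8]: anything still running between times 2 and 8 counts as concurrent
#1 [1,4]: concurrent
#3 [3,7]: concurrent
#4 [5,…): concurrent
#5 [6,…): concurrent

#1, #3, #4, #5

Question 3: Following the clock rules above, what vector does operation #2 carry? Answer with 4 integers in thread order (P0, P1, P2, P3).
VC(#5, invoked at 6): no causal predecessors; +1 on P3 → (0, 0, 0, 1)
VC(#1, invoked at 1): no causal predecessors; +1 on P1 → (0, 1, 0, 0)
VC(#3, invoked at 3): no causal predecessors; +1 on P0 → (1, 0, 0, 0)
VC(#4, invoked at 5): max of VC(#1)=(0, 1, 0, 0), then +1 on thread P1 → (0, 2, 0, 0)
VC(#2, invoked at 2): max of VC(#3)=(1, 0, 0, 0), then +1 on thread P2 → (1, 0, 1, 0)
target: VC(#2) = (1, 0, 1, 0)

(1, 0, 1, 0)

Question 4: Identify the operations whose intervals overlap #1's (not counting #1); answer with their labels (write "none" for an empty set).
overlap test against #1 [1,4]: concurrent iff the interval meets 1..4
#2 [2,8]: concurrent
#3 [3,7]: concurrent
#4 [5,…): after
#5 [6,…): after

#2, #3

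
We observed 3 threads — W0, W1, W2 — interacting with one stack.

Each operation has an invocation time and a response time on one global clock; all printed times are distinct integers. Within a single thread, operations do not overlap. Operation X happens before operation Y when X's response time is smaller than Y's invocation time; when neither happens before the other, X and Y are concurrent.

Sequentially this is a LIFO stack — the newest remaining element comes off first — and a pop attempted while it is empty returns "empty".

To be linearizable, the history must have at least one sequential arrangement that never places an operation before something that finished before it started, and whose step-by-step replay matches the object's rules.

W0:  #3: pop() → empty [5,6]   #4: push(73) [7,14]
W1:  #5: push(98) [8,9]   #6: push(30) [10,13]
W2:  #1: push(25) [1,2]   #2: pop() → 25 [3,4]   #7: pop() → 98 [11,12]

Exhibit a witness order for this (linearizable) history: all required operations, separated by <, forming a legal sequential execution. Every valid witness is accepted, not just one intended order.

#1 < #2 < #3 < #4 < #5 < #7 < #6

step 1: #1 push(25) — stack <25>
step 2: #2 pop() → 25 — stack <>
step 3: #3 pop() → empty — stack <>
step 4: #4 push(73) — stack <73>
step 5: #5 push(98) — stack <73,98>
step 6: #7 pop() → 98 — stack <73>
step 7: #6 push(30) — stack <73,30>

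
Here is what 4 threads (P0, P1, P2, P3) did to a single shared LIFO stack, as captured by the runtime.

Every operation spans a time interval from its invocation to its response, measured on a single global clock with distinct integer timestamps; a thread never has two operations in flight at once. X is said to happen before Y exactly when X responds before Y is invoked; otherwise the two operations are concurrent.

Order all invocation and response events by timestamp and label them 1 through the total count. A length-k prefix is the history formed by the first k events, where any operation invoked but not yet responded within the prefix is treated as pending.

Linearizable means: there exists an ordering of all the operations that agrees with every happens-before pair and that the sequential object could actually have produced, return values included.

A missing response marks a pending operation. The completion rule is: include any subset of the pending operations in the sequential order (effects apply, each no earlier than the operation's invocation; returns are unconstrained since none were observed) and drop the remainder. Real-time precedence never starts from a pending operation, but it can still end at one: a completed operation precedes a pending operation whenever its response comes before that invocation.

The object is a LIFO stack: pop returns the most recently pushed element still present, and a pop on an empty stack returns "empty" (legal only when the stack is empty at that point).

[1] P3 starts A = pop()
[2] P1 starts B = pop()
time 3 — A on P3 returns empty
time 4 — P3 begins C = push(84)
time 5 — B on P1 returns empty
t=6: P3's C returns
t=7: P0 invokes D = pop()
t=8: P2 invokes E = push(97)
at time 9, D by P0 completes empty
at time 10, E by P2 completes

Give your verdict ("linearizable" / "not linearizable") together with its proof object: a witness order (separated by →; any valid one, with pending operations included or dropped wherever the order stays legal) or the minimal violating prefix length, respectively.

not linearizable — minimal violating prefix: 9 events

through event 8 a valid linearization exists; event 9 (D responding at time 9) ends that
3 orders of the 4 completed LIFO stack ops respect real time; none is legal
including or dropping the 1 pending operation (E) in any combination fails
for example A, B, C, D (pending dropped) fails at step 4: D pop() → empty is not legal there
for example A, C, B, D (pending dropped) fails at step 3: B pop() → empty is not legal there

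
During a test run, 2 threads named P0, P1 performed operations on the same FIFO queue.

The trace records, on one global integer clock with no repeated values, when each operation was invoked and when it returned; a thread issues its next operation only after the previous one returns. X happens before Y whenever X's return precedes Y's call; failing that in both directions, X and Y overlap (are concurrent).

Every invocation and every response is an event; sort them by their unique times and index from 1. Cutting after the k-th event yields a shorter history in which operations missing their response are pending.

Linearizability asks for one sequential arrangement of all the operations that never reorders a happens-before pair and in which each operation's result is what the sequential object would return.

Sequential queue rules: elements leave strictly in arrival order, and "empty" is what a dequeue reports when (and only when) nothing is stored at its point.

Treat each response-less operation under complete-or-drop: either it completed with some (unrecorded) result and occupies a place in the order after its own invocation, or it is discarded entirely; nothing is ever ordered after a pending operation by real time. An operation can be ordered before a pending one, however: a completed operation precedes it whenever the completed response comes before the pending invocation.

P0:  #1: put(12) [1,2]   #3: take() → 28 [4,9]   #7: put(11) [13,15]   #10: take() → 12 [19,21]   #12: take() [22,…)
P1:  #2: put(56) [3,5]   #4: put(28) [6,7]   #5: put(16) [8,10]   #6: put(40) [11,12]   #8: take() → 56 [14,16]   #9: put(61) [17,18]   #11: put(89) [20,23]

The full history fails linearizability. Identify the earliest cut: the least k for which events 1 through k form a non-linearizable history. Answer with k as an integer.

9

events 1..8 are linearizable, e.g. via #1, #2, #3, #4:
after step 1 (#1 put(12)): queue <12>
after step 2 (#2 put(56)): queue <12,56>
after step 3 (#3 take() (pending, included)): queue <56>
after step 4 (#4 put(28)): queue <56,28>
adding event 9 (#3 responds at 9) leaves no legal real-time order
including or dropping the 1 pending operation (#5) in any combination fails
e.g. #1, #2, #3, #4 (pending dropped): illegal at step 3, since #3 take() → 28 cannot apply there
e.g. #1, #2, #4, #3 (pending dropped): illegal at step 4, since #3 take() → 28 cannot apply there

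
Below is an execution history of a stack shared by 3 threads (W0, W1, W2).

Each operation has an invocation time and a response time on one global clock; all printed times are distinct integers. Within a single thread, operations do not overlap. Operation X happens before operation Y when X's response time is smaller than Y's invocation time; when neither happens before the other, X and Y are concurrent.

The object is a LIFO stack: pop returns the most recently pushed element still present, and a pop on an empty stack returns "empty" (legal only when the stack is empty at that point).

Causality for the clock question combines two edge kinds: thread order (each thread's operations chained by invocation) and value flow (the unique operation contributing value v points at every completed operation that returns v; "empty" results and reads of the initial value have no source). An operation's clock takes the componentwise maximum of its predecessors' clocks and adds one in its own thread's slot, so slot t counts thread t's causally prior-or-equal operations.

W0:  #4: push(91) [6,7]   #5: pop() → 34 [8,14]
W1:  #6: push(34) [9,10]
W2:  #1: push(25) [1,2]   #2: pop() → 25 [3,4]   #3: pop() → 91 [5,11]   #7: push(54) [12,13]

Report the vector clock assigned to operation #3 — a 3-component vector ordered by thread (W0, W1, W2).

(1, 0, 3)

#1, invoked 1, has no incoming edges; only W2's bump applies → (0, 0, 1)
#6, invoked 9, has no incoming edges; only W1's bump applies → (0, 1, 0)
#4, invoked 6, has no incoming edges; only W0's bump applies → (1, 0, 0)
#2, invoked 3, takes VC(#1)=(0, 0, 1) under max, adds 1 for W2 → (0, 0, 2)
#5, invoked 8, takes VC(#4)=(1, 0, 0), VC(#6)=(0, 1, 0) under max, adds 1 for W0 → (2, 1, 0)
#3, invoked 5, takes VC(#2)=(0, 0, 2), VC(#4)=(1, 0, 0) under max, adds 1 for W2 → (1, 0, 3)
#7, invoked 12, takes VC(#3)=(1, 0, 3) under max, adds 1 for W2 → (1, 0, 4)
target: VC(#3) = (1, 0, 3)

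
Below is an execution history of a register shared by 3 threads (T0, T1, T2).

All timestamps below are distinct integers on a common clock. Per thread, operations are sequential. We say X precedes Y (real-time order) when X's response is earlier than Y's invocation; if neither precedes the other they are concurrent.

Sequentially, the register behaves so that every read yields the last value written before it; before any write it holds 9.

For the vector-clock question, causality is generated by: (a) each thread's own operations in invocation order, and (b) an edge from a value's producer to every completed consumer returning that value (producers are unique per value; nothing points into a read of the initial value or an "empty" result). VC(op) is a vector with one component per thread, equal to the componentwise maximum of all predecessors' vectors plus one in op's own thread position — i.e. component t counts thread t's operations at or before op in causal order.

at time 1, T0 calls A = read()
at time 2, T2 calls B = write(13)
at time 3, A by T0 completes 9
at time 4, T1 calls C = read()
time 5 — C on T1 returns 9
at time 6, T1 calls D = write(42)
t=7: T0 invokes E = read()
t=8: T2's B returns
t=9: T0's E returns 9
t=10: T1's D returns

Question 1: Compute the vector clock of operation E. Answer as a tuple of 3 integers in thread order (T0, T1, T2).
VC(B, invoked at 2): no causal predecessors; +1 on T2 → (0, 0, 1)
VC(C, invoked at 4): no causal predecessors; +1 on T1 → (0, 1, 0)
VC(A, invoked at 1): no causal predecessors; +1 on T0 → (1, 0, 0)
D (invocation 6): componentwise max over VC(C)=(0, 1, 0), +1 at T1, giving (0, 2, 0)
E (invocation 7): componentwise max over VC(A)=(1, 0, 0), +1 at T0, giving (2, 0, 0)
target: VC(E) = (2, 0, 0)

(2, 0, 0)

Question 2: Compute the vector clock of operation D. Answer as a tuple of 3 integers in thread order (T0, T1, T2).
invoked at 2, B has no predecessors; its own T2 bump gives (0, 0, 1)
invoked at 4, C has no predecessors; its own T1 bump gives (0, 1, 0)
invoked at 1, A has no predecessors; its own T0 bump gives (1, 0, 0)
invoked at 6, D merges VC(C)=(0, 1, 0) and bumps T1's slot → (0, 2, 0)
invoked at 7, E merges VC(A)=(1, 0, 0) and bumps T0's slot → (2, 0, 0)
target: VC(D) = (0, 2, 0)

(0, 2, 0)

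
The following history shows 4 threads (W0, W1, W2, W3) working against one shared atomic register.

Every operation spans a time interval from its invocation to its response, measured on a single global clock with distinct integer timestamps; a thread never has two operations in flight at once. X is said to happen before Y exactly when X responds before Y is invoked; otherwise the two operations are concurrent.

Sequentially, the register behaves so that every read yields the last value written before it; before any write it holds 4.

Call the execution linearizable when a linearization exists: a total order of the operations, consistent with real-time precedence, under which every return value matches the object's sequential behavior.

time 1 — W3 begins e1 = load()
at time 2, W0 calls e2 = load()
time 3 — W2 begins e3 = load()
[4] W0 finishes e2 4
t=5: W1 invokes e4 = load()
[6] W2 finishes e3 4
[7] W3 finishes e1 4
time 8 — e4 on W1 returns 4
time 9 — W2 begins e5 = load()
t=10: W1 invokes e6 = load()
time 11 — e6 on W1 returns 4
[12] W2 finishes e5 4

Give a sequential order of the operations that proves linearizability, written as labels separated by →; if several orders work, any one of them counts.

after step 1 (e1 load() → 4): value 4
after step 2 (e2 load() → 4): value 4
after step 3 (e3 load() → 4): value 4
after step 4 (e4 load() → 4): value 4
after step 5 (e5 load() → 4): value 4
after step 6 (e6 load() → 4): value 4

e1 → e2 → e3 → e4 → e5 → e6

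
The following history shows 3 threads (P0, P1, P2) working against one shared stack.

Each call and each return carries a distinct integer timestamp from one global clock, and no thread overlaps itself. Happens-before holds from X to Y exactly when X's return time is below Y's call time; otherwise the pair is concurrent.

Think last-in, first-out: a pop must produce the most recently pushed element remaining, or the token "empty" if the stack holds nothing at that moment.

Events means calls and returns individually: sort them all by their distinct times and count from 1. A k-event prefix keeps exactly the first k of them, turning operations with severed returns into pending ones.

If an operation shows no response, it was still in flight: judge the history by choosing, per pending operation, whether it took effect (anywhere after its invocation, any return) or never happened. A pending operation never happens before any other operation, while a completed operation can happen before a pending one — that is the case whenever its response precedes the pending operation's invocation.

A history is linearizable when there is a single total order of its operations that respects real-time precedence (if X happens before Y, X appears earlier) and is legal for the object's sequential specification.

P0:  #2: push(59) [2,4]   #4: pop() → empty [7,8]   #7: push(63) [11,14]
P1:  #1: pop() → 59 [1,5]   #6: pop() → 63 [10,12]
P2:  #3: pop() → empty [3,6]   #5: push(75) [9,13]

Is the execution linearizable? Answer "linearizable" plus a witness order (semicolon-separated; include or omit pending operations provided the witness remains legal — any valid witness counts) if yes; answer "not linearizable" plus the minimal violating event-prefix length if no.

linearizable — witness: #2; #1; #3; #4; #5; #7; #6

step 1: #2 push(59) — stack <59>
step 2: #1 pop() → 59 — stack <>
step 3: #3 pop() → empty — stack <>
step 4: #4 pop() → empty — stack <>
step 5: #5 push(75) — stack <75>
step 6: #7 push(63) — stack <75,63>
step 7: #6 pop() → 63 — stack <75>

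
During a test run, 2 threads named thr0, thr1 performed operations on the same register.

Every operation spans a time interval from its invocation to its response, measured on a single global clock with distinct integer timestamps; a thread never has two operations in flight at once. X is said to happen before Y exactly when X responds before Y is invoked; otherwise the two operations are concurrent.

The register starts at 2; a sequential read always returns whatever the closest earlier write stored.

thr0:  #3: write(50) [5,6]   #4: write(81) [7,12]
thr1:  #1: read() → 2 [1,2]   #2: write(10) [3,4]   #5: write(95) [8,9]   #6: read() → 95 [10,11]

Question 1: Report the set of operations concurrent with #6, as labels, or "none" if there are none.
Answer: #4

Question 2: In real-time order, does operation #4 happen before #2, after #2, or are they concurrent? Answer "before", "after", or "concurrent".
Answer: after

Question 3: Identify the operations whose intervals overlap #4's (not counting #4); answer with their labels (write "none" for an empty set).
Answer: #5, #6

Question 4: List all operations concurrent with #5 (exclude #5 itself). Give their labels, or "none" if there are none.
Answer: #4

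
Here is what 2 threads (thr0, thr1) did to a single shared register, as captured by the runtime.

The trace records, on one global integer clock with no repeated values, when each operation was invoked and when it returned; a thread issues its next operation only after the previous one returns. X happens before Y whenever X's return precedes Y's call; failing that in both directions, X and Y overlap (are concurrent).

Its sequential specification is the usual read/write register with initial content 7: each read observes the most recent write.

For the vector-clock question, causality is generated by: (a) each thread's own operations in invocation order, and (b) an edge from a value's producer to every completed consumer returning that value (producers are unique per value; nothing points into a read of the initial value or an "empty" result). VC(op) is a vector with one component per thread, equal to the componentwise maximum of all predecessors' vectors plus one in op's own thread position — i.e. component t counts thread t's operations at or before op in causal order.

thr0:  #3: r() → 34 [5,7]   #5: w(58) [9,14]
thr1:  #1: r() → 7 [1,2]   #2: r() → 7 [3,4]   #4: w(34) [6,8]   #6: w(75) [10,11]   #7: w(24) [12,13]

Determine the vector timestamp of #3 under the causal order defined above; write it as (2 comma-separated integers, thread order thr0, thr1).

(1, 3)

#1, invoked 1, has no incoming edges; only thr1's bump applies → (0, 1)
#2 (invocation 3): componentwise max over VC(#1)=(0, 1), +1 at thr1, giving (0, 2)
#4 (invocation 6): componentwise max over VC(#2)=(0, 2), +1 at thr1, giving (0, 3)
#6 (invocation 10): componentwise max over VC(#4)=(0, 3), +1 at thr1, giving (0, 4)
#3 (invocation 5): componentwise max over VC(#4)=(0, 3), +1 at thr0, giving (1, 3)
#7 (invocation 12): componentwise max over VC(#6)=(0, 4), +1 at thr1, giving (0, 5)
#5 (invocation 9): componentwise max over VC(#3)=(1, 3), +1 at thr0, giving (2, 3)
target: VC(#3) = (1, 3)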